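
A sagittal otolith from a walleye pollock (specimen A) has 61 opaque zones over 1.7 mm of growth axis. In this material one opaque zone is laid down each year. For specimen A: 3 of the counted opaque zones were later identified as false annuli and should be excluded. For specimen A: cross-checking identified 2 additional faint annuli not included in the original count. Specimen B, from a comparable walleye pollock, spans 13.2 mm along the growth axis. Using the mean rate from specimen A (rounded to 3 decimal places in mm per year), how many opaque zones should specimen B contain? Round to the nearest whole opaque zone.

471 opaque zones

Specimen A: adjusted count: 61 − 3 + 2 = 60 opaque zones.
A: Extension rate ≈ 1.7 / 60 = 0.028 mm/year.
Specimen B: 13.2 mm / 0.028 mm per year = 471.43 years ≈ 471 opaque zones.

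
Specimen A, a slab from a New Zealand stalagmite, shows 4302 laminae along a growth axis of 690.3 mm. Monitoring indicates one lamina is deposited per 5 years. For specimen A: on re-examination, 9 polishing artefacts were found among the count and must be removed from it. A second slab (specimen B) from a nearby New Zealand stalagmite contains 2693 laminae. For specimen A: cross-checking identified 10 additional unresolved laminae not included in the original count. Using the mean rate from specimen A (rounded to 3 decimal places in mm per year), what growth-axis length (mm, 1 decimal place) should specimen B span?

Specimen A: adjusted count: 4302 − 9 + 10 = 4303 laminae.
Specimen A: 4303 laminae at 5 years each span 4303 × 5 = 21515 years.
A: Mean rate = 690.3 mm / 21515 years ≈ 0.032 mm/year.
Specimen B: at 5 years per lamina, 2693 × 5 = 13465 years. Length of B = 0.032 × 13465 = 430.9 mm.

430.9 mm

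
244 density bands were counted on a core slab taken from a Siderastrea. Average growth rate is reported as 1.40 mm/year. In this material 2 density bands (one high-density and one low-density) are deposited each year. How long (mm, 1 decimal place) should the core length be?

170.8 mm

With 2 density bands per year, 244 / 2 = 122 years.
Length ≈ 1.40 × 122 = 170.8 mm.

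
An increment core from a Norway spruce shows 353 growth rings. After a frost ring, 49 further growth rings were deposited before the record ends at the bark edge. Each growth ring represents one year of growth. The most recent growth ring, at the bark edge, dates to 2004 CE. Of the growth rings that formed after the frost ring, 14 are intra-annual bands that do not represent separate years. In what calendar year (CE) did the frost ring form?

1969 CE

There are 49 growth rings younger than the frost ring.
Excluding 14 false growth rings: 49 − 14 = 35.
Counting back 35 years from 2004 CE places the frost ring in 2004 − 35 = 1969 CE.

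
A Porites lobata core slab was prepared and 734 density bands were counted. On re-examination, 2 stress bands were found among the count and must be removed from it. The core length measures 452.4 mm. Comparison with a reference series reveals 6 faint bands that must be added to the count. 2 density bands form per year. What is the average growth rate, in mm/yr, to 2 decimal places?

Adjusted count: 734 − 2 + 6 = 738 density bands.
Dividing by 2 density bands per year: 738 / 2 = 369 years.
Extension rate ≈ 452.4 / 369 = 1.23 mm/yr.

1.23 mm/yr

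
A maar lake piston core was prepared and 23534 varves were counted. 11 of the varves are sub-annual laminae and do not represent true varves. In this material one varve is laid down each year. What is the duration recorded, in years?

23523 years

After corrections the count is 23534 − 11 = 23523 varves.
At one varve per year, that is 23523 years.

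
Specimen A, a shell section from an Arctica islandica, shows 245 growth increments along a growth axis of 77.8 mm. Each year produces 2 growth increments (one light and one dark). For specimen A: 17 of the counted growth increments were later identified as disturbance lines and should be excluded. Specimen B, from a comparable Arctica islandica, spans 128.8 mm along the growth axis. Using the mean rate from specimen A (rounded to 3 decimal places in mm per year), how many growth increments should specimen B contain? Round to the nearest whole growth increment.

Specimen A: true growth increment count = 245 − 17 = 228.
Specimen A: dividing by 2 growth increments per year: 228 / 2 = 114 years.
A: Mean rate = 77.8 mm / 114 years ≈ 0.682 mm/yr.
For B, 128.8 / 0.682 = 188.86 years; at 2 growth increments per year that is 188.86 × 2 ≈ 378 growth increments.

378 growth increments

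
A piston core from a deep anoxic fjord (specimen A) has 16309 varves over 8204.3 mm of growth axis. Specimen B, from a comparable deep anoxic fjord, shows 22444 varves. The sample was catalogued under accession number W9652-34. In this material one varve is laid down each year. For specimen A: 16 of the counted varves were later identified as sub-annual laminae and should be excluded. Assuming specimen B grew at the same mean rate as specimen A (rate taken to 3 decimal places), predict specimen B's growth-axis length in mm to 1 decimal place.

Specimen A: true varve count = 16309 − 16 = 16293.
A: Mean rate = 8204.3 mm / 16293 years ≈ 0.504 mm/year.
For B, 0.504 mm/year × 22444 years = 11311.8 mm.

11311.8 mm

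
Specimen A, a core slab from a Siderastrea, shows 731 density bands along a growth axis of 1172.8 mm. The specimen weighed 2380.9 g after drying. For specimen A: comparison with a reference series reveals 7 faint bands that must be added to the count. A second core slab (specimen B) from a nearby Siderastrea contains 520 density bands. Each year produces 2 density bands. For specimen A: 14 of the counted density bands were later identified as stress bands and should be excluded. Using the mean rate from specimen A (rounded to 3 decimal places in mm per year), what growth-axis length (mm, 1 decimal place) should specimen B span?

Specimen A: after corrections the count is 731 − 14 + 7 = 724 density bands.
Specimen A: 724 density bands at 2 per year is 724 / 2 = 362 years.
A: 1172.8 mm over 362 years gives 1172.8 / 362 ≈ 3.240 mm/yr.
Specimen B: with 2 density bands per year, 520 / 2 = 260 years. B's length ≈ 3.240 × 260 = 842.4 mm.

842.4 mm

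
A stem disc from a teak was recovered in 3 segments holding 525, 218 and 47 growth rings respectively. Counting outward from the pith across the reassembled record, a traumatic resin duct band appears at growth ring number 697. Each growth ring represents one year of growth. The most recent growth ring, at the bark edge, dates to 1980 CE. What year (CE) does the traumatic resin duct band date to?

Total growth rings = 525 + 218 + 47 = 790.
Between growth ring 697 and the bark edge there are 790 − 697 = 93 growth rings.
1980 − 93 = 1887 CE.

1887 CE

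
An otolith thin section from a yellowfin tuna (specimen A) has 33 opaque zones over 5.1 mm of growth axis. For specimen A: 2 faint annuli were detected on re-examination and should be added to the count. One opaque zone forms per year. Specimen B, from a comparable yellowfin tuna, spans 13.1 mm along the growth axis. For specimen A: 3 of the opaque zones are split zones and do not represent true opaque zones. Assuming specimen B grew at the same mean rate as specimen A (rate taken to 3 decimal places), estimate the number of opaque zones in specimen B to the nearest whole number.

Specimen A: true opaque zone count = 33 − 3 + 2 = 32.
A: Extension rate ≈ 5.1 / 32 = 0.159 mm per year.
B spans 13.1 / 0.159 = 82.39 years ≈ 82 opaque zones.

82 opaque zones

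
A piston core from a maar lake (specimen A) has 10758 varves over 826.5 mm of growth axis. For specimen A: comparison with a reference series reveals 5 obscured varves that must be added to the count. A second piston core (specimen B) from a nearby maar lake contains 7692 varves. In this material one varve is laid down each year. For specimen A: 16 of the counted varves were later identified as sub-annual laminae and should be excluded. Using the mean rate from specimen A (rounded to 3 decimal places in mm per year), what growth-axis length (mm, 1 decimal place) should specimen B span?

Specimen A: after corrections the count is 10758 − 16 + 5 = 10747 varves.
A: Extension rate ≈ 826.5 / 10747 = 0.077 mm per year.
Length of B = 0.077 × 7692 = 592.3 mm.

592.3 mm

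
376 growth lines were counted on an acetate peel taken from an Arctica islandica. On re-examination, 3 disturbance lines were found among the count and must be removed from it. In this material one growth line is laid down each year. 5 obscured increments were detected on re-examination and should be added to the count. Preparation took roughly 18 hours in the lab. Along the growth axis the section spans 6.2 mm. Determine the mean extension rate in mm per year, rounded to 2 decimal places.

After corrections the count is 376 − 3 + 5 = 378 growth lines.
Mean rate = 6.2 mm / 378 years ≈ 0.02 mm per year.

0.02 mm per year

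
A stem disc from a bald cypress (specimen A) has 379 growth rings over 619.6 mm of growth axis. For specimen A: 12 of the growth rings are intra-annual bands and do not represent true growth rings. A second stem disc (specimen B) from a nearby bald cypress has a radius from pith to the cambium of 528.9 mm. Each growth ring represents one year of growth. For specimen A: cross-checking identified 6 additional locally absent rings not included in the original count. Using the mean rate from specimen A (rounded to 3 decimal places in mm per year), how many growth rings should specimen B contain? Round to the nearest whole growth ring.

318 growth rings

Specimen A: correcting the raw count gives 379 − 12 + 6 = 373 true growth rings.
A: Extension rate ≈ 619.6 / 373 = 1.661 mm/year.
Specimen B: 528.9 mm / 1.661 mm per year = 318.42 years ≈ 318 growth rings.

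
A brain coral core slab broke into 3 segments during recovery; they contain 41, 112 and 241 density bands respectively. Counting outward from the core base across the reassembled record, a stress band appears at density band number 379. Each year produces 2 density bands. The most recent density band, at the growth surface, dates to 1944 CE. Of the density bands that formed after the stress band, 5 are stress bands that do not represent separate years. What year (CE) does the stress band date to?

Total density bands = 41 + 112 + 241 = 394.
Between density band 379 and the growth surface there are 394 − 379 = 15 density bands.
Removing the 5 false density bands leaves 15 − 5 = 10 true density bands beyond the stress band.
With 2 density bands per year, 10 / 2 = 5 years.
Counting back 5 years from 1944 CE places the stress band in 1944 − 5 = 1939 CE.

1939 CE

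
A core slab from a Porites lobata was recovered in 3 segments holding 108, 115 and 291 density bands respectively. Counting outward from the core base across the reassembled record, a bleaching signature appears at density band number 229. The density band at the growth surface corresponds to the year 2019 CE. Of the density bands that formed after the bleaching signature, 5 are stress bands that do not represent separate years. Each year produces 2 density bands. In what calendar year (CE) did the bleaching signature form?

Total density bands = 108 + 115 + 291 = 514.
The bleaching signature sits at density band 229 from the core base, so 514 − 229 = 285 density bands formed after it.
Excluding 5 false density bands: 285 − 5 = 280.
With 2 density bands per year, 280 / 2 = 140 years.
2019 − 140 = 1879 CE.

1879 CE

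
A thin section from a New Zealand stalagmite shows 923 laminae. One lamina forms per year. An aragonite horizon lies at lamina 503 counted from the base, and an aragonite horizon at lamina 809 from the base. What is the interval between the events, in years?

306 years

Separation: 809 − 503 = 306 laminae.
At one lamina per year, 306 years elapsed between them.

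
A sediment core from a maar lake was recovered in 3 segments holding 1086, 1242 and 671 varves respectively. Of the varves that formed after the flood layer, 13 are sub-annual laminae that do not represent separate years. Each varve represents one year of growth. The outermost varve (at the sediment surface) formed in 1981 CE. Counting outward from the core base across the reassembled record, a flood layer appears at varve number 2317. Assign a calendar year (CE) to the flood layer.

Total varves = 1086 + 1242 + 671 = 2999.
2999 − 2317 = 682 varves lie beyond the flood layer toward the sediment surface.
Removing the 13 false varves leaves 682 − 13 = 669 true varves beyond the flood layer.
The varve at the sediment surface is 1981 CE, so the flood layer dates to 1981 − 669 = 1312 CE.

1312 CE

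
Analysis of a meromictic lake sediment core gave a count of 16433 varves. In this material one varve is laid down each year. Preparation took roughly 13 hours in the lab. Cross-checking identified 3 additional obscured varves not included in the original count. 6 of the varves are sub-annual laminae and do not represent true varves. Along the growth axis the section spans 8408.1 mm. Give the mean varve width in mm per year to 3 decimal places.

Adjusted count: 16433 − 6 + 3 = 16430 varves.
Mean rate = 8408.1 mm / 16430 years ≈ 0.512 mm per year.

0.512 mm per year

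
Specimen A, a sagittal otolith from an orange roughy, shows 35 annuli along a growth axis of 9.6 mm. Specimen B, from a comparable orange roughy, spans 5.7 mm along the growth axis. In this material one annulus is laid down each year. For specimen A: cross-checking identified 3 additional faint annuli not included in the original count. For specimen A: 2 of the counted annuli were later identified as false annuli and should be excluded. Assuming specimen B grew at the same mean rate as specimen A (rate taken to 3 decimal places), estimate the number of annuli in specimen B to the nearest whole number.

Specimen A: adjusted count: 35 − 2 + 3 = 36 annuli.
A: 9.6 mm over 36 years gives 9.6 / 36 ≈ 0.267 mm per year.
For B, 5.7 / 0.267 = 21.35 years ≈ 21 annuli.

21 annuli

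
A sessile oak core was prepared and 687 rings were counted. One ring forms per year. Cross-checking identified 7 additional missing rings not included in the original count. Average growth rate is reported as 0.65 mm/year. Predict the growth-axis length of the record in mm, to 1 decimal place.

451.1 mm

Correcting the raw count gives 687 + 7 = 694 true rings.
Length ≈ 0.65 × 694 = 451.1 mm.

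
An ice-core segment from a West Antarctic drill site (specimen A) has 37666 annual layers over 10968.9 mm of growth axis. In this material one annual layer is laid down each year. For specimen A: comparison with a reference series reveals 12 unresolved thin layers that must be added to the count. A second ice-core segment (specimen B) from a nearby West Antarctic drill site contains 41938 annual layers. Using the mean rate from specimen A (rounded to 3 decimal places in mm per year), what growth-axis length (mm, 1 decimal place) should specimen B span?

12204.0 mm

Specimen A: after corrections the count is 37666 + 12 = 37678 annual layers.
A: Extension rate ≈ 10968.9 / 37678 = 0.291 mm/year.
B's length ≈ 0.291 × 41938 = 12204.0 mm.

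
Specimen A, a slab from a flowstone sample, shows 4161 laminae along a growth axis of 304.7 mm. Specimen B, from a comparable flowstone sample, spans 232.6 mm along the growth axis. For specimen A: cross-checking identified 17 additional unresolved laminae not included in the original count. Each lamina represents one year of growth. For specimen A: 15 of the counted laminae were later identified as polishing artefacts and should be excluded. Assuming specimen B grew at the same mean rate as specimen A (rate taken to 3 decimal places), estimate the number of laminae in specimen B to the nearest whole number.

Specimen A: adjusted count: 4161 − 15 + 17 = 4163 laminae.
A: 304.7 mm over 4163 years gives 304.7 / 4163 ≈ 0.073 mm/year.
For B, 232.6 / 0.073 = 3186.30 years ≈ 3186 laminae.

3186 laminae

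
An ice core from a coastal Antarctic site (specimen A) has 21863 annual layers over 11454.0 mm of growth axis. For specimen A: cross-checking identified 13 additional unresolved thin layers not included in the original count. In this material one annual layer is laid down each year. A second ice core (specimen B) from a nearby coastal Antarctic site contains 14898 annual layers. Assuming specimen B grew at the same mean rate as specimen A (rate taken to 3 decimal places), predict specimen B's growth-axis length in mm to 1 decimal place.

Specimen A: correcting the raw count gives 21863 + 13 = 21876 true annual layers.
A: 11454.0 mm over 21876 years gives 11454.0 / 21876 ≈ 0.524 mm/yr.
For B, 0.524 mm/year × 14898 years = 7806.6 mm.

7806.6 mm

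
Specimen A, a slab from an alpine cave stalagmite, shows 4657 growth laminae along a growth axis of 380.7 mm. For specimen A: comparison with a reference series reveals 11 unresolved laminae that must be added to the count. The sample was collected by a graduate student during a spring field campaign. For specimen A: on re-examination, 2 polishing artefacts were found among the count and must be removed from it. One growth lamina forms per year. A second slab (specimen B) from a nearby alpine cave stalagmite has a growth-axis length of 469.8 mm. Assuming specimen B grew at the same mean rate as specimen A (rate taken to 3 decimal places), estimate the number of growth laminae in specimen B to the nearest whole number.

5729 growth laminae

Specimen A: true growth lamina count = 4657 − 2 + 11 = 4666.
A: Mean rate = 380.7 mm / 4666 years ≈ 0.082 mm/yr.
For B, 469.8 / 0.082 = 5729.27 years ≈ 5729 growth laminae.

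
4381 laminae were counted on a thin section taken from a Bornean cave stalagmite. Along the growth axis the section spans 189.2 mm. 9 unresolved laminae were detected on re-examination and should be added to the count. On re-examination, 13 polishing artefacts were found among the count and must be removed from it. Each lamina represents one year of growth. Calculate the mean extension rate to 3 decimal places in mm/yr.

0.043 mm/yr

After corrections the count is 4381 − 13 + 9 = 4377 laminae.
189.2 mm over 4377 years gives 189.2 / 4377 ≈ 0.043 mm/yr.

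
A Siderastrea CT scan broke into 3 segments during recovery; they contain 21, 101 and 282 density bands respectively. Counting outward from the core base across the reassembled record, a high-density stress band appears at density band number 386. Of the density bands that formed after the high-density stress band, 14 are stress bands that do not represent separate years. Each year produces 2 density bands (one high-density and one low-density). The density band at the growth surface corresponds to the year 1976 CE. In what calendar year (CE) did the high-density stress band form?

1974 CE

Total density bands = 21 + 101 + 282 = 404.
404 − 386 = 18 density bands lie beyond the high-density stress band toward the growth surface.
18 − 14 false = 4 true density bands after the high-density stress band.
With 2 density bands per year, 4 / 2 = 2 years.
Counting back 2 years from 1976 CE places the high-density stress band in 1976 − 2 = 1974 CE.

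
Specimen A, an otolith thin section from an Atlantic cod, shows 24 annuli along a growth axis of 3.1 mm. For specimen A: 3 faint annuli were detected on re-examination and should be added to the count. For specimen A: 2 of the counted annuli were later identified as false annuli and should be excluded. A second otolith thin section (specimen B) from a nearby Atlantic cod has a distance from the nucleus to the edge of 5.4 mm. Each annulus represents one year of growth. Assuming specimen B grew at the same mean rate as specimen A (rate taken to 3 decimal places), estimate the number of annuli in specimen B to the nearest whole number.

Specimen A: after corrections the count is 24 − 2 + 3 = 25 annuli.
A: Mean rate = 3.1 mm / 25 years ≈ 0.124 mm/yr.
For B, 5.4 / 0.124 = 43.55 years ≈ 44 annuli.

44 annuli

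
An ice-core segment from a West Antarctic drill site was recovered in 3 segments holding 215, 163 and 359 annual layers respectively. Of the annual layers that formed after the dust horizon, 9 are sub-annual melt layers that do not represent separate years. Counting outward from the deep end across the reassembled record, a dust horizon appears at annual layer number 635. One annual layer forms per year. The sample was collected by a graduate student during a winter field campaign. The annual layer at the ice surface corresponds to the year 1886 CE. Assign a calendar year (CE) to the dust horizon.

1793 CE

Total annual layers = 215 + 163 + 359 = 737.
737 − 635 = 102 annual layers lie beyond the dust horizon toward the ice surface.
Removing the 9 false annual layers leaves 102 − 9 = 93 true annual layers beyond the dust horizon.
Counting back 93 years from 1886 CE places the dust horizon in 1886 − 93 = 1793 CE.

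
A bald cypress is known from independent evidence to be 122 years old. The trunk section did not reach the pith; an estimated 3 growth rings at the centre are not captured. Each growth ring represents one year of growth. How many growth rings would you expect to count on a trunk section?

119 growth rings

Expected growth rings over 122 years: 122.
Subtracting the 3 growth rings not captured gives 122 − 3 = 119 growth rings in the record.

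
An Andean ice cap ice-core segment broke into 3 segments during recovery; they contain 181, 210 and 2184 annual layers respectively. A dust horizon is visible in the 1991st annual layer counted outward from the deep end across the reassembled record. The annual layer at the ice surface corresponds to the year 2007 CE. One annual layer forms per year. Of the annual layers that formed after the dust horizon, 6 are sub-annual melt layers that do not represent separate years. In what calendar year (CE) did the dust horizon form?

1429 CE

Total annual layers = 181 + 210 + 2184 = 2575.
Between annual layer 1991 and the ice surface there are 2575 − 1991 = 584 annual layers.
Removing the 6 false annual layers leaves 584 − 6 = 578 true annual layers beyond the dust horizon.
2007 − 578 = 1429 CE.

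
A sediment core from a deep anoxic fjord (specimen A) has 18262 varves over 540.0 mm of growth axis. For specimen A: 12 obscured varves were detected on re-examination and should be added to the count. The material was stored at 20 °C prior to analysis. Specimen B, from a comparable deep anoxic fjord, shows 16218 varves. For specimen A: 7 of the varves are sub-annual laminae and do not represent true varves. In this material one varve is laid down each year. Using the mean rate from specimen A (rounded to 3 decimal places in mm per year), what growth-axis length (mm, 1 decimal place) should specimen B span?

486.5 mm

Specimen A: adjusted count: 18262 − 7 + 12 = 18267 varves.
A: Mean rate = 540.0 mm / 18267 years ≈ 0.030 mm per year.
B's length ≈ 0.030 × 16218 = 486.5 mm.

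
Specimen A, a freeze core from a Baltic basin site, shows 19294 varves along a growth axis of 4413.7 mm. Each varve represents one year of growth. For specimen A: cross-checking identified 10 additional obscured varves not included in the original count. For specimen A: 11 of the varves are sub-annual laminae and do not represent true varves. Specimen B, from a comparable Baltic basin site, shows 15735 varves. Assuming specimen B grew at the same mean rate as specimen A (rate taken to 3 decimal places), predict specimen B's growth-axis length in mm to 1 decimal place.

Specimen A: correcting the raw count gives 19294 − 11 + 10 = 19293 true varves.
A: Extension rate ≈ 4413.7 / 19293 = 0.229 mm/yr.
B's length ≈ 0.229 × 15735 = 3603.3 mm.

3603.3 mm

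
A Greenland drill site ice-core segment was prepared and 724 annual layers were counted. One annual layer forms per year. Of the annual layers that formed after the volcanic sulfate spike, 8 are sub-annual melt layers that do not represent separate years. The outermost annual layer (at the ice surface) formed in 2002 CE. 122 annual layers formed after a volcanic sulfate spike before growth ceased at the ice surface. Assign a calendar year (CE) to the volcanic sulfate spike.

122 annual layers post-date the volcanic sulfate spike.
122 − 8 false = 114 true annual layers after the volcanic sulfate spike.
The annual layer at the ice surface is 2002 CE, so the volcanic sulfate spike dates to 2002 − 114 = 1888 CE.

1888 CE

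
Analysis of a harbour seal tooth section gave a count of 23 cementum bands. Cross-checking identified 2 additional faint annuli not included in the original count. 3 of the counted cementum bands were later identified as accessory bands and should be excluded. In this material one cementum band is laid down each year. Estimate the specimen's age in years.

Adjusted count: 23 − 3 + 2 = 22 cementum bands.
With a one-to-one cementum band periodicity this is 22 years.

22 yr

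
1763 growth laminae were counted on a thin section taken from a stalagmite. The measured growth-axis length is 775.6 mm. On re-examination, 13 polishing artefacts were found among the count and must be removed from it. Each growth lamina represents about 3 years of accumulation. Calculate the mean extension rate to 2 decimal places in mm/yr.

True growth lamina count = 1763 − 13 = 1750.
1750 growth laminae at 3 years each span 1750 × 3 = 5250 years.
Mean rate = 775.6 mm / 5250 years ≈ 0.15 mm/yr.

0.15 mm/yr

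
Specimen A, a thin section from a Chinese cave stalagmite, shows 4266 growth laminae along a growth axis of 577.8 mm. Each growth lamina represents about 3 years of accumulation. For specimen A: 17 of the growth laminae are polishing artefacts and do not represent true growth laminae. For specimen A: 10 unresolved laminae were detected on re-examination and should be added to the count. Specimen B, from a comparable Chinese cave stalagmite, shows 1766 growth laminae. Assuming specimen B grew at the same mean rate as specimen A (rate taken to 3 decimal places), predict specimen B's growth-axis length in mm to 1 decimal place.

238.4 mm

Specimen A: adjusted count: 4266 − 17 + 10 = 4259 growth laminae.
Specimen A: at 3 years per growth lamina, 4259 × 3 = 12777 years.
A: Extension rate ≈ 577.8 / 12777 = 0.045 mm/year.
Specimen B: 1766 growth laminae at 3 years each span 1766 × 3 = 5298 years. B's length ≈ 0.045 × 5298 = 238.4 mm.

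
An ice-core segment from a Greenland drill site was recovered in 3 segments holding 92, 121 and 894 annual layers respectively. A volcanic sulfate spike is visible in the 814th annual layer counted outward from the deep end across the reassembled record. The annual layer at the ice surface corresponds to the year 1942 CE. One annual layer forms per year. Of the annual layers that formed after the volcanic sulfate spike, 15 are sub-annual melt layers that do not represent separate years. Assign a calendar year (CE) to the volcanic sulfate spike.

Total annual layers = 92 + 121 + 894 = 1107.
The volcanic sulfate spike sits at annual layer 814 from the deep end, so 1107 − 814 = 293 annual layers formed after it.
293 − 15 false = 278 true annual layers after the volcanic sulfate spike.
The annual layer at the ice surface is 1942 CE, so the volcanic sulfate spike dates to 1942 − 278 = 1664 CE.

1664 CE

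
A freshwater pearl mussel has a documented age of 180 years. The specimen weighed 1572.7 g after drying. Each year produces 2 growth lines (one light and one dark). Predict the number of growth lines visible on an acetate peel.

360 growth lines

With 2 growth lines per year, 180 years would produce 180 × 2 = 360 growth lines.
So 360 growth lines should be present.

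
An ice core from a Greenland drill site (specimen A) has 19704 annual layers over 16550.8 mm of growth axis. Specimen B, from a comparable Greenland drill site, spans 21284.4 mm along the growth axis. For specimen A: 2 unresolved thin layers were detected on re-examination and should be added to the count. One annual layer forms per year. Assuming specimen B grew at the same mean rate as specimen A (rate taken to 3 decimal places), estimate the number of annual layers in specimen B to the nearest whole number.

25339 annual layers

Specimen A: correcting the raw count gives 19704 + 2 = 19706 true annual layers.
A: Extension rate ≈ 16550.8 / 19706 = 0.840 mm/year.
Specimen B: 21284.4 mm / 0.840 mm per year = 25338.57 years ≈ 25339 annual layers.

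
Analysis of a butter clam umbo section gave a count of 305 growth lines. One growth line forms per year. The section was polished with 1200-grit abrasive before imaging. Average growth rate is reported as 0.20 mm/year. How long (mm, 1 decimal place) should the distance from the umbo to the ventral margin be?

61.0 mm

305 years of growth are recorded.
Predicted length = 0.20 mm/year × 305 years = 61.0 mm.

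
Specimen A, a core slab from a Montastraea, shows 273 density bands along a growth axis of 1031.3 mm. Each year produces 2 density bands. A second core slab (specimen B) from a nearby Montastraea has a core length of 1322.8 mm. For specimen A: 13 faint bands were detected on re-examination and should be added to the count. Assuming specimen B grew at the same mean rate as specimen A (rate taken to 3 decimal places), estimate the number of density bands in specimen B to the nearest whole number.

367 density bands

Specimen A: correcting the raw count gives 273 + 13 = 286 true density bands.
Specimen A: 286 density bands at 2 per year is 286 / 2 = 143 years.
A: 1031.3 mm over 143 years gives 1031.3 / 143 ≈ 7.212 mm/yr.
For B, 1322.8 / 7.212 = 183.42 years; at 2 density bands per year that is 183.42 × 2 ≈ 367 density bands.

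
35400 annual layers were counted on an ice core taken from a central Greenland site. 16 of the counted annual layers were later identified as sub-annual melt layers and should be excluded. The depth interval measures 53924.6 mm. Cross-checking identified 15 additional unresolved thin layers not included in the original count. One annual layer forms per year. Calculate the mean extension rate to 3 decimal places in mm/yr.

Adjusted count: 35400 − 16 + 15 = 35399 annual layers.
53924.6 mm over 35399 years gives 53924.6 / 35399 ≈ 1.523 mm/yr.

1.523 mm/yr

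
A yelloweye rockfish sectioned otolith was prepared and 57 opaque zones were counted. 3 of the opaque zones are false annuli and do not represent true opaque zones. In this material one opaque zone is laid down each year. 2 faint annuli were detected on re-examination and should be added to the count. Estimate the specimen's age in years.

Adjusted count: 57 − 3 + 2 = 56 opaque zones.
At one opaque zone per year, that is 56 years.

56 yr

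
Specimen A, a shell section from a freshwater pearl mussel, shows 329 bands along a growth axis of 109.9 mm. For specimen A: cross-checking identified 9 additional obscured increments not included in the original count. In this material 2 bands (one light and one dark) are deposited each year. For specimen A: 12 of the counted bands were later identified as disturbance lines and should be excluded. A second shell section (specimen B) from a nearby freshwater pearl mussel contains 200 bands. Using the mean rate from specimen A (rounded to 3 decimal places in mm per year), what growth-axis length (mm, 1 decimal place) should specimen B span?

67.4 mm

Specimen A: adjusted count: 329 − 12 + 9 = 326 bands.
Specimen A: dividing by 2 bands per year: 326 / 2 = 163 years.
A: Extension rate ≈ 109.9 / 163 = 0.674 mm/year.
Specimen B: dividing by 2 bands per year: 200 / 2 = 100 years. B's length ≈ 0.674 × 100 = 67.4 mm.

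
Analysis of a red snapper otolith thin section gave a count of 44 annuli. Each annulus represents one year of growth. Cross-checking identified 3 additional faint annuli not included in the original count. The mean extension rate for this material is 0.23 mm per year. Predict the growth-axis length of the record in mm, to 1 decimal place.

Adjusted count: 44 + 3 = 47 annuli.
47 years at 0.23 mm/year gives 0.23 × 47 = 10.8 mm.

10.8 mm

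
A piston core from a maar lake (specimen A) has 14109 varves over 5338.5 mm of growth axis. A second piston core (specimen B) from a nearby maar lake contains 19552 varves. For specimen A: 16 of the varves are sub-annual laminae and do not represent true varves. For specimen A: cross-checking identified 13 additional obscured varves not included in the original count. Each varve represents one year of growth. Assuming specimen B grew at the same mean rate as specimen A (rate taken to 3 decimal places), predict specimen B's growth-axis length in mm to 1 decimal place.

7390.7 mm

Specimen A: adjusted count: 14109 − 16 + 13 = 14106 varves.
A: 5338.5 mm over 14106 years gives 5338.5 / 14106 ≈ 0.378 mm/year.
For B, 0.378 mm/year × 19552 years = 7390.7 mm.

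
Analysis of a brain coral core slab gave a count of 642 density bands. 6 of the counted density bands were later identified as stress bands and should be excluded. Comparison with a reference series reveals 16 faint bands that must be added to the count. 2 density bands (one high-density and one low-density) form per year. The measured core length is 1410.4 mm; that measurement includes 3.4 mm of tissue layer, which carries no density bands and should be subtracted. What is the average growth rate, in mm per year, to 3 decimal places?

4.316 mm per year

Adjusted count: 642 − 6 + 16 = 652 density bands.
Dividing by 2 density bands per year: 652 / 2 = 326 years.
The growth record spans 1410.4 − 3.4 = 1407.0 mm.
1407.0 mm over 326 years gives 1407.0 / 326 ≈ 4.316 mm per year.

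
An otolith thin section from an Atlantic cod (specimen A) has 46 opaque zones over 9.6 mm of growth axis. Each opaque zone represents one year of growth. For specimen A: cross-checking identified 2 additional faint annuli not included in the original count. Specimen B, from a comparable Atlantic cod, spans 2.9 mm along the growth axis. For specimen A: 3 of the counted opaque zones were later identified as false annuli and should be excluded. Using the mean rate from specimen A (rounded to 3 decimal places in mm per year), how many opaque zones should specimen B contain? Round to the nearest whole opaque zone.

Specimen A: adjusted count: 46 − 3 + 2 = 45 opaque zones.
A: 9.6 mm over 45 years gives 9.6 / 45 ≈ 0.213 mm/year.
B spans 2.9 / 0.213 = 13.62 years ≈ 14 opaque zones.

14 opaque zones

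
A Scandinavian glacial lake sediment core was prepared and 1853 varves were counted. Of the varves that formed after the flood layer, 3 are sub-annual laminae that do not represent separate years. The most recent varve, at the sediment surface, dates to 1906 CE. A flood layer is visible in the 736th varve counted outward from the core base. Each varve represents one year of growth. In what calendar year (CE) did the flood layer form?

Between varve 736 and the sediment surface there are 1853 − 736 = 1117 varves.
Removing the 3 false varves leaves 1117 − 3 = 1114 true varves beyond the flood layer.
1906 − 1114 = 792 CE.

792 CE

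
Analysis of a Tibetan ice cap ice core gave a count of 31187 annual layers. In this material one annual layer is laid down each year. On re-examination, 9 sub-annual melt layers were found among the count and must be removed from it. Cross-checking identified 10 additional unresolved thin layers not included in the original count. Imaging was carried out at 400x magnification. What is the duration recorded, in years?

31188 yr

Adjusted count: 31187 − 9 + 10 = 31188 annual layers.
With a one-to-one annual layer periodicity this is 31188 years.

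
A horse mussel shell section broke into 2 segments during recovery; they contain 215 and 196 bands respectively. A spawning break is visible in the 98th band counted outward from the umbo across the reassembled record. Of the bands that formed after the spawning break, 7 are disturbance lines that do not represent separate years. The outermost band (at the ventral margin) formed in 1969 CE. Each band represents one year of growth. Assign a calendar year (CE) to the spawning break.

1663 CE

Total bands = 215 + 196 = 411.
411 − 98 = 313 bands lie beyond the spawning break toward the ventral margin.
Excluding 7 false bands: 313 − 7 = 306.
The band at the ventral margin is 1969 CE, so the spawning break dates to 1969 − 306 = 1663 CE.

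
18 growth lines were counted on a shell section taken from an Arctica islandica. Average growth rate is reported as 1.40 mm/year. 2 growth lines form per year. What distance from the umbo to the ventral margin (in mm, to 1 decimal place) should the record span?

With 2 growth lines per year, 18 / 2 = 9 years.
9 years at 1.40 mm/year gives 1.40 × 9 = 12.6 mm.

12.6 mm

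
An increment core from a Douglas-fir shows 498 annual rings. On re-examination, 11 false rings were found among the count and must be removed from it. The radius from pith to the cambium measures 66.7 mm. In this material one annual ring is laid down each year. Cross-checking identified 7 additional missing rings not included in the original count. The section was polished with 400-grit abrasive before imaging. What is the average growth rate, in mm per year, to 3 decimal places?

0.135 mm per year

After corrections the count is 498 − 11 + 7 = 494 annual rings.
Mean rate = 66.7 mm / 494 years ≈ 0.135 mm per year.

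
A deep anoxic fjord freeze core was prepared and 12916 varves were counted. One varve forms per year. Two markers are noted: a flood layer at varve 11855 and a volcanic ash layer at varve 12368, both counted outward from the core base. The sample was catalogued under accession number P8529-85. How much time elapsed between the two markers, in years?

Separation: 12368 − 11855 = 513 varves.
That is 513 years at one varve per year.

513 yr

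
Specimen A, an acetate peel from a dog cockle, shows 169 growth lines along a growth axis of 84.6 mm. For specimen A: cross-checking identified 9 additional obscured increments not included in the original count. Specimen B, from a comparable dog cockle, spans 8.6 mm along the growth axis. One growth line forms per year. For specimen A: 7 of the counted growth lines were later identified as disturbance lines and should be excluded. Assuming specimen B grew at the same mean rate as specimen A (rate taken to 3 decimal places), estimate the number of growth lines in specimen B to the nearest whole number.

17 growth lines

Specimen A: true growth line count = 169 − 7 + 9 = 171.
A: Extension rate ≈ 84.6 / 171 = 0.495 mm/yr.
B spans 8.6 / 0.495 = 17.37 years ≈ 17 growth lines.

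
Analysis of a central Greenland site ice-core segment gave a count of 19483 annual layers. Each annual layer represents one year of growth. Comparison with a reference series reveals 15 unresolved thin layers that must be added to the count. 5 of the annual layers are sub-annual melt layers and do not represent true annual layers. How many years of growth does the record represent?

19493 years

True annual layer count = 19483 − 5 + 15 = 19493.
With a one-to-one annual layer periodicity this is 19493 years.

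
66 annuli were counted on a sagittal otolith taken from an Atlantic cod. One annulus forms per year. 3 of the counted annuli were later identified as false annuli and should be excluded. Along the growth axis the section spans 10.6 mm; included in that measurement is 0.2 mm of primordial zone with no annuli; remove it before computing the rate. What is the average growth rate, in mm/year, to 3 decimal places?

Correcting the raw count gives 66 − 3 = 63 true annuli.
Removing the 0.2 mm offcut leaves 10.6 − 0.2 = 10.4 mm.
10.4 mm over 63 years gives 10.4 / 63 ≈ 0.165 mm/year.

0.165 mm/year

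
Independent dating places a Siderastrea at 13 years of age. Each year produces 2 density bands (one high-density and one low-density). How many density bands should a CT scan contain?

13 years at 2 density bands per year gives 13 × 2 = 26 density bands.
So 26 density bands should be present.

26 density bands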